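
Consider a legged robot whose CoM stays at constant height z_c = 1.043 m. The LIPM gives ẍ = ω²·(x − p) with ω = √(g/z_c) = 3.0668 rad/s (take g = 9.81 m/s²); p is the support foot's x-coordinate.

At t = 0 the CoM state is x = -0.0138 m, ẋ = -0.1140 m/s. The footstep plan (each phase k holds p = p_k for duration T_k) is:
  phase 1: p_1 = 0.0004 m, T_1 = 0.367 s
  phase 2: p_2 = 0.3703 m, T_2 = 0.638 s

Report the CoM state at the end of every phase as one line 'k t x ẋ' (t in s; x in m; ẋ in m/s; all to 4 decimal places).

phase 1: p=0.0004, T=0.367, ωT=1.125516, cosh=1.703145, sinh=1.378660; start (x,ẋ)=(-0.013800, -0.114000) → end (x,ẋ)=(-0.075033, -0.254197)
phase 2: p=0.3703, T=0.638, ωT=1.956618, cosh=3.608348, sinh=3.467012; start (x,ẋ)=(-0.075033, -0.254197) → end (x,ẋ)=(-1.523985, -5.652291)

1 0.3670 -0.0750 -0.2542
2 1.0050 -1.5240 -5.6523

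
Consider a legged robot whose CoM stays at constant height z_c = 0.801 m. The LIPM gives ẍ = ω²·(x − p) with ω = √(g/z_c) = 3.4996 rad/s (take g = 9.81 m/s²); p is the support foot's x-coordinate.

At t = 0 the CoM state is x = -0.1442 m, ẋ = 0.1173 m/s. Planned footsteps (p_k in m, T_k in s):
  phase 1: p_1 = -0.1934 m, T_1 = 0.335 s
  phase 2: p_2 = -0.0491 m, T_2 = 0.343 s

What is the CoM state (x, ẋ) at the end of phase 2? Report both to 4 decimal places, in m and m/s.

x = 0.1339, ẋ = 0.7874

phase 1: p=-0.1934, T=0.335, ωT=1.172366, cosh=1.769629, sinh=1.459996; start (x,ẋ)=(-0.144200, 0.117300) → end (x,ẋ)=(-0.057398, 0.458960)
phase 2: p=-0.0491, T=0.343, ωT=1.200363, cosh=1.811203, sinh=1.510118; start (x,ẋ)=(-0.057398, 0.458960) → end (x,ẋ)=(0.133917, 0.787417)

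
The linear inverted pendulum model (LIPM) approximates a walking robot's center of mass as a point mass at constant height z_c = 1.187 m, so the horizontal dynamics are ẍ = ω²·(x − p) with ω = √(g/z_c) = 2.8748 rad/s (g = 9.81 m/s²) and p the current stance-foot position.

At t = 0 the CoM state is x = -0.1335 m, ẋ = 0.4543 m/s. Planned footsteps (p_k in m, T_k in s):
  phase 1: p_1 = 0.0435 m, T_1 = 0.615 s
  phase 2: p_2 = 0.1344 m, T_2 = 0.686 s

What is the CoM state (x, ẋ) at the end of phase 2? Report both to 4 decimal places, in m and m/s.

phase 1: p=0.0435, T=0.615, ωT=1.768002, cosh=3.014904, sinh=2.844231; start (x,ẋ)=(-0.133500, 0.454300) → end (x,ẋ)=(-0.040669, -0.077586)
phase 2: p=0.1344, T=0.686, ωT=1.972113, cosh=3.662503, sinh=3.523340; start (x,ẋ)=(-0.040669, -0.077586) → end (x,ẋ)=(-0.601879, -2.057414)

x = -0.6019, ẋ = -2.0574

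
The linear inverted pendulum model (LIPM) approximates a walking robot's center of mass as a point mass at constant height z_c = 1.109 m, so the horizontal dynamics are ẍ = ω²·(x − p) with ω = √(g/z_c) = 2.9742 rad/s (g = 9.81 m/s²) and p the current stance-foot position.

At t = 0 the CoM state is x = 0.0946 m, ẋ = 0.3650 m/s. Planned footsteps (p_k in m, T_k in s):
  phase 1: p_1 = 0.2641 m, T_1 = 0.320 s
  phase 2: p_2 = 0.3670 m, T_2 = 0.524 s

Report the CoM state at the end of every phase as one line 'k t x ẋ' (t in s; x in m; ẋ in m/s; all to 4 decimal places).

1 0.3200 0.1471 -0.0124
2 0.8440 -0.1880 -1.5158

phase 1: p=0.2641, T=0.320, ωT=0.951744, cosh=1.488145, sinh=1.102078; start (x,ẋ)=(0.094600, 0.365000) → end (x,ẋ)=(0.147109, -0.012414)
phase 2: p=0.3670, T=0.524, ωT=1.558481, cosh=2.481026, sinh=2.270571; start (x,ẋ)=(0.147109, -0.012414) → end (x,ẋ)=(-0.188033, -1.515755)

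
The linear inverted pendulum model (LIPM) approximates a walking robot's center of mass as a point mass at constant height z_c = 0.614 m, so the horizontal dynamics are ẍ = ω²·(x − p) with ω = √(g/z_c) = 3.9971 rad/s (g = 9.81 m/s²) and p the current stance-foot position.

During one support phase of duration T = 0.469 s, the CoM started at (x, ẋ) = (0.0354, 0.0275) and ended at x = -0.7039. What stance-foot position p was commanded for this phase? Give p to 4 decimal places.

p = 0.3613

ωT = 3.9971·0.469 = 1.874640; cosh(ωT) = 3.335941, sinh(ωT) = 3.182531
x(T) = p + (x₀−p)·cosh(ωT) + (ẋ₀/ω)·sinh(ωT) ⇒ p·(1 − cosh) = x(T) − x₀·cosh − (ẋ₀/ω)·sinh
numerator   = -0.7039 − (0.0354)·3.335941 − (0.0275/3.9971)·3.182531 = -0.843888
denominator = 1 − 3.335941 = -2.335941
p = -0.843888 / -2.335941 = 0.3613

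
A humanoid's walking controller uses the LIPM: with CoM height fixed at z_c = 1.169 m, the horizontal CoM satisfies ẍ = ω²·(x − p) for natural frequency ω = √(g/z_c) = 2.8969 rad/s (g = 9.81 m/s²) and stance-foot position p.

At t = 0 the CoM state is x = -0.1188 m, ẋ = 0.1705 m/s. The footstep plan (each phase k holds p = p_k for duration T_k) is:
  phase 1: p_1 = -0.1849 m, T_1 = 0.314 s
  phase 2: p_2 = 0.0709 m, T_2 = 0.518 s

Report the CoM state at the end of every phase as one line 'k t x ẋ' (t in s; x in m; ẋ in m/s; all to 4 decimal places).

1 0.3140 -0.0283 0.4453
2 0.8320 0.1649 0.4358

phase 1: p=-0.1849, T=0.314, ωT=0.909627, cosh=1.443035, sinh=1.040360; start (x,ẋ)=(-0.118800, 0.170500) → end (x,ẋ)=(-0.028284, 0.445251)
phase 2: p=0.0709, T=0.518, ωT=1.500594, cosh=2.353675, sinh=2.130678; start (x,ẋ)=(-0.028284, 0.445251) → end (x,ẋ)=(0.164936, 0.435777)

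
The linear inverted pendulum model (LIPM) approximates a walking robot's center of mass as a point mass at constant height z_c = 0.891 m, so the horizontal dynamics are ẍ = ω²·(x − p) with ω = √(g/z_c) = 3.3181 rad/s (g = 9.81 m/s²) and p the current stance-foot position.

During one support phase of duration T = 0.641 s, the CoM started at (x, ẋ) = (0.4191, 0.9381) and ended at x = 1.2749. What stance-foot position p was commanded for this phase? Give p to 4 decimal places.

ωT = 3.3181·0.641 = 2.126902; cosh(ωT) = 4.254022, sinh(ωT) = 4.134816
x(T) = p + (x₀−p)·cosh(ωT) + (ẋ₀/ω)·sinh(ωT) ⇒ p·(1 − cosh) = x(T) − x₀·cosh − (ẋ₀/ω)·sinh
numerator   = 1.2749 − (0.4191)·4.254022 − (0.9381/3.3181)·4.134816 = -1.676964
denominator = 1 − 4.254022 = -3.254022
p = -1.676964 / -3.254022 = 0.5154

p = 0.5154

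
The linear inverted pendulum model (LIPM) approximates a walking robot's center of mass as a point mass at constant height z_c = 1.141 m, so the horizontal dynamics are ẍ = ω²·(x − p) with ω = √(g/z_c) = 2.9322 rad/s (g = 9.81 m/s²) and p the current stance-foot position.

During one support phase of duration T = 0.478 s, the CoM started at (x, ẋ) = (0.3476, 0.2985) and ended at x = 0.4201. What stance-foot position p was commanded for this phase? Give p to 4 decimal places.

p = 0.4531

ωT = 2.9322·0.478 = 1.401592; cosh(ωT) = 2.153932, sinh(ωT) = 1.907727
x(T) = p + (x₀−p)·cosh(ωT) + (ẋ₀/ω)·sinh(ωT) ⇒ p·(1 − cosh) = x(T) − x₀·cosh − (ẋ₀/ω)·sinh
numerator   = 0.4201 − (0.3476)·2.153932 − (0.2985/2.9322)·1.907727 = -0.522815
denominator = 1 − 2.153932 = -1.153932
p = -0.522815 / -1.153932 = 0.4531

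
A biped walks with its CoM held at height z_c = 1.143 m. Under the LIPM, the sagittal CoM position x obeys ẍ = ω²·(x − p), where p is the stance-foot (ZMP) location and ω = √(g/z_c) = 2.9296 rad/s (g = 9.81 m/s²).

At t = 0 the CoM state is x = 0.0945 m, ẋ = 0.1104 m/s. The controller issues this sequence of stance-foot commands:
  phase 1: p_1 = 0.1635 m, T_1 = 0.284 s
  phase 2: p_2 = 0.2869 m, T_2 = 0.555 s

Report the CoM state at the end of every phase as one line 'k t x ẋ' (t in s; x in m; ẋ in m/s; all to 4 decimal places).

1 0.2840 0.1043 -0.0374
2 0.8390 -0.2263 -1.4057

phase 1: p=0.1635, T=0.284, ωT=0.832006, cosh=1.366550, sinh=0.931375; start (x,ẋ)=(0.094500, 0.110400) → end (x,ẋ)=(0.104306, -0.037403)
phase 2: p=0.2869, T=0.555, ωT=1.625928, cosh=2.639932, sinh=2.443202; start (x,ẋ)=(0.104306, -0.037403) → end (x,ẋ)=(-0.226328, -1.405676)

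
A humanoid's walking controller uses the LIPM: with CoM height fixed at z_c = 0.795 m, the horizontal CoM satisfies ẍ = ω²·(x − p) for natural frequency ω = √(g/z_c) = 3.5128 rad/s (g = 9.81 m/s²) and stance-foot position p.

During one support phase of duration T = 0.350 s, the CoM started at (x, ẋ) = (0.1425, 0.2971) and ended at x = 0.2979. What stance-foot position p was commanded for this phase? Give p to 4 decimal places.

ωT = 3.5128·0.350 = 1.229480; cosh(ωT) = 1.855948, sinh(ωT) = 1.563503
x(T) = p + (x₀−p)·cosh(ωT) + (ẋ₀/ω)·sinh(ωT) ⇒ p·(1 − cosh) = x(T) − x₀·cosh − (ẋ₀/ω)·sinh
numerator   = 0.2979 − (0.1425)·1.855948 − (0.2971/3.5128)·1.563503 = -0.098808
denominator = 1 − 1.855948 = -0.855948
p = -0.098808 / -0.855948 = 0.1154

p = 0.1154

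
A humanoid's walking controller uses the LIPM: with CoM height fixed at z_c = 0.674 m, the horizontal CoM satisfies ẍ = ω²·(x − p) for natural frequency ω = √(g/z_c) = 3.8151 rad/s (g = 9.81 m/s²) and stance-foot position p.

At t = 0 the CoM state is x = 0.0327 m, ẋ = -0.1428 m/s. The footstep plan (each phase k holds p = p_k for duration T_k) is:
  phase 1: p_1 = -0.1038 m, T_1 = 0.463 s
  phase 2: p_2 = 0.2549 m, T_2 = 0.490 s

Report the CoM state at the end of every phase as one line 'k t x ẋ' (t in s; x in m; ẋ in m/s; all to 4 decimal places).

phase 1: p=-0.1038, T=0.463, ωT=1.766391, cosh=3.010327, sinh=2.839378; start (x,ẋ)=(0.032700, -0.142800) → end (x,ẋ)=(0.200831, 1.048763)
phase 2: p=0.2549, T=0.490, ωT=1.869399, cosh=3.319307, sinh=3.165091; start (x,ẋ)=(0.200831, 1.048763) → end (x,ẋ)=(0.945506, 2.828278)

1 0.4630 0.2008 1.0488
2 0.9530 0.9455 2.8283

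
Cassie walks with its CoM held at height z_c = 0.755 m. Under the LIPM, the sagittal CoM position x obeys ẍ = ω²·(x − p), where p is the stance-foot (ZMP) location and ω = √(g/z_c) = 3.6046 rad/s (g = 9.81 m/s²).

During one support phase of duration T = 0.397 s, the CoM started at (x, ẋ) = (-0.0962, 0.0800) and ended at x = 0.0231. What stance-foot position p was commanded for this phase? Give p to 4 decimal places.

p = -0.1586

ωT = 3.6046·0.397 = 1.431026; cosh(ωT) = 2.211027, sinh(ωT) = 1.971963
x(T) = p + (x₀−p)·cosh(ωT) + (ẋ₀/ω)·sinh(ωT) ⇒ p·(1 − cosh) = x(T) − x₀·cosh − (ẋ₀/ω)·sinh
numerator   = 0.0231 − (-0.0962)·2.211027 − (0.0800/3.6046)·1.971963 = 0.192035
denominator = 1 − 2.211027 = -1.211027
p = 0.192035 / -1.211027 = -0.1586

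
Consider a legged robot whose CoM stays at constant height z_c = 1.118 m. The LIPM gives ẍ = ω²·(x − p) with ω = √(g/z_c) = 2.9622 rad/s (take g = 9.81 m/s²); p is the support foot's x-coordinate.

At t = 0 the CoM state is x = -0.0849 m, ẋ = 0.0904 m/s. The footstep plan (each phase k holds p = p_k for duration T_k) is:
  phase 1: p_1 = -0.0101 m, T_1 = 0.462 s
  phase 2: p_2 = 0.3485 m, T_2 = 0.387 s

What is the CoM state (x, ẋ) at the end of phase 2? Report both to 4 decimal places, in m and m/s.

x = -0.5507, ẋ = -2.3009

phase 1: p=-0.0101, T=0.462, ωT=1.368536, cosh=2.092037, sinh=1.837558; start (x,ẋ)=(-0.084900, 0.090400) → end (x,ẋ)=(-0.110506, -0.218032)
phase 2: p=0.3485, T=0.387, ωT=1.146371, cosh=1.732271, sinh=1.414483; start (x,ẋ)=(-0.110506, -0.218032) → end (x,ẋ)=(-0.550736, -2.300918)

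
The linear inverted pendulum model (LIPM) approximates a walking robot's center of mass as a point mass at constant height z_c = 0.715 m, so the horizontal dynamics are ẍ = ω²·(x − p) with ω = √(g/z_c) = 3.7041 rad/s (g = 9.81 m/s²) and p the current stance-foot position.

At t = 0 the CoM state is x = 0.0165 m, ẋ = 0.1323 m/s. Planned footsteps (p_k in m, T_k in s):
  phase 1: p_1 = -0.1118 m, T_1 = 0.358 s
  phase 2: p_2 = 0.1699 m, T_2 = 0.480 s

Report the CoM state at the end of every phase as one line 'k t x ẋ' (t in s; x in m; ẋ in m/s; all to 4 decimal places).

1 0.3580 0.2094 1.0985
2 0.8380 1.1424 3.7633

phase 1: p=-0.1118, T=0.358, ωT=1.326068, cosh=2.015862, sinh=1.750343; start (x,ẋ)=(0.016500, 0.132300) → end (x,ẋ)=(0.209352, 1.098524)
phase 2: p=0.1699, T=0.480, ωT=1.777968, cosh=3.043400, sinh=2.874419; start (x,ẋ)=(0.209352, 1.098524) → end (x,ẋ)=(1.142436, 3.763305)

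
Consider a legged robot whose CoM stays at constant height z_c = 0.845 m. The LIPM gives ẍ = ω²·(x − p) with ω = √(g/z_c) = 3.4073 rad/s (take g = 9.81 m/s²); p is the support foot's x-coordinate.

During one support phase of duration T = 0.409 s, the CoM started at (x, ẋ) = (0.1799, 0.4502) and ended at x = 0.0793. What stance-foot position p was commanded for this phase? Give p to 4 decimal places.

ωT = 3.4073·0.409 = 1.393586; cosh(ωT) = 2.138728, sinh(ωT) = 1.890544
x(T) = p + (x₀−p)·cosh(ωT) + (ẋ₀/ω)·sinh(ωT) ⇒ p·(1 − cosh) = x(T) − x₀·cosh − (ẋ₀/ω)·sinh
numerator   = 0.0793 − (0.1799)·2.138728 − (0.4502/3.4073)·1.890544 = -0.555251
denominator = 1 − 2.138728 = -1.138728
p = -0.555251 / -1.138728 = 0.4876

p = 0.4876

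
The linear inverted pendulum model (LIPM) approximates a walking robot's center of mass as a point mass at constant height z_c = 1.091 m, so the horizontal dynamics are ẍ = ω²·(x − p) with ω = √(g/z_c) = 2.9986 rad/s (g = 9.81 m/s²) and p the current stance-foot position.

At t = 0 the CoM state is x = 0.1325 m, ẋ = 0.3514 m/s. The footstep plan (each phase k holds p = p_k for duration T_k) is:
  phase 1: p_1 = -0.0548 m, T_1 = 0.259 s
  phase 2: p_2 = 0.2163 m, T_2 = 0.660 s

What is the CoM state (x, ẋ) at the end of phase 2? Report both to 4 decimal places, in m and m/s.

x = 1.6141, ẋ = 4.2904

phase 1: p=-0.0548, T=0.259, ωT=0.776637, cosh=1.317050, sinh=0.857100; start (x,ẋ)=(0.132500, 0.351400) → end (x,ẋ)=(0.292325, 0.944191)
phase 2: p=0.2163, T=0.660, ωT=1.979076, cosh=3.687125, sinh=3.548928; start (x,ẋ)=(0.292325, 0.944191) → end (x,ẋ)=(1.614091, 4.290396)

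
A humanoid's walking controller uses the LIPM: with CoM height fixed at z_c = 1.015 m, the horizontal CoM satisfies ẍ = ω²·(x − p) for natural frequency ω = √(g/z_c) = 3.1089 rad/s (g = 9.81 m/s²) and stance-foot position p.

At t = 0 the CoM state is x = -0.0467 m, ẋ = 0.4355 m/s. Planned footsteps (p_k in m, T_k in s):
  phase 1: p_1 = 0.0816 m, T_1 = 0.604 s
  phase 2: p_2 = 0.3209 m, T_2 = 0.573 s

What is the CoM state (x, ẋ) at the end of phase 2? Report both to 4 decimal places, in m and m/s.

x = -0.1845, ẋ = -1.4244

phase 1: p=0.0816, T=0.604, ωT=1.877776, cosh=3.345937, sinh=3.193007; start (x,ẋ)=(-0.046700, 0.435500) → end (x,ẋ)=(0.099598, 0.183555)
phase 2: p=0.3209, T=0.573, ωT=1.781400, cosh=3.053282, sinh=2.884880; start (x,ẋ)=(0.099598, 0.183555) → end (x,ẋ)=(-0.184469, -1.424368)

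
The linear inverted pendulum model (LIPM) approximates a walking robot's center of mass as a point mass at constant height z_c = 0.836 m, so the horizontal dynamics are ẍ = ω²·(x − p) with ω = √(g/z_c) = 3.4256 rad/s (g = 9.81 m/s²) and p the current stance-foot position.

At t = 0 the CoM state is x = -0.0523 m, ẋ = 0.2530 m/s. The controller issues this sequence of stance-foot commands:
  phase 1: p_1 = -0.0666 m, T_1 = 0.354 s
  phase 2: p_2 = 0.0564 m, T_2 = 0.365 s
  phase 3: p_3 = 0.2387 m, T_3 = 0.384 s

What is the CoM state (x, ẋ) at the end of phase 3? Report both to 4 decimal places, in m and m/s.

phase 1: p=-0.0666, T=0.354, ωT=1.212662, cosh=1.829915, sinh=1.532510; start (x,ẋ)=(-0.052300, 0.253000) → end (x,ẋ)=(0.072752, 0.538040)
phase 2: p=0.0564, T=0.365, ωT=1.250344, cosh=1.888975, sinh=1.602569; start (x,ẋ)=(0.072752, 0.538040) → end (x,ẋ)=(0.338996, 1.106115)
phase 3: p=0.2387, T=0.384, ωT=1.315430, cosh=1.997357, sinh=1.728998; start (x,ẋ)=(0.338996, 1.106115) → end (x,ẋ)=(0.997314, 2.803343)

x = 0.9973, ẋ = 2.8033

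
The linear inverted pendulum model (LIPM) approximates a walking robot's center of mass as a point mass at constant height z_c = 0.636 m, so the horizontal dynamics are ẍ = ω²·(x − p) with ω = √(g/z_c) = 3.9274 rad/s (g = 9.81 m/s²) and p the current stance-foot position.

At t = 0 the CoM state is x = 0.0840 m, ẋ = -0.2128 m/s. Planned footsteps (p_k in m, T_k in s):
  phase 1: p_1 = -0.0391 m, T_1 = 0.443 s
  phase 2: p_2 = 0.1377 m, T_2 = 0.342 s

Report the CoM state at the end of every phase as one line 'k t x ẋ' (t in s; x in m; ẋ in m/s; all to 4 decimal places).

1 0.4430 0.1727 0.7098
2 0.7850 0.5320 1.6980

phase 1: p=-0.0391, T=0.443, ωT=1.739838, cosh=2.935985, sinh=2.760436; start (x,ẋ)=(0.084000, -0.212800) → end (x,ẋ)=(0.172750, 0.709791)
phase 2: p=0.1377, T=0.342, ωT=1.343171, cosh=2.046094, sinh=1.785078; start (x,ẋ)=(0.172750, 0.709791) → end (x,ẋ)=(0.532029, 1.698024)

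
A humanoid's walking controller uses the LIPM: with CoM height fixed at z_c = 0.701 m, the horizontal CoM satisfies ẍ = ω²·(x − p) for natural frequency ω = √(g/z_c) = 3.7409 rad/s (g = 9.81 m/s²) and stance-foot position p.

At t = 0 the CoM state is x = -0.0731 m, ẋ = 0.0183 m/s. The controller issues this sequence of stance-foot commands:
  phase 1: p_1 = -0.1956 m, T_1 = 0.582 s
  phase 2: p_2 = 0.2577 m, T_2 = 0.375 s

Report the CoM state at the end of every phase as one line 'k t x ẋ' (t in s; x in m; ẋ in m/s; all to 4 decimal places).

phase 1: p=-0.1956, T=0.582, ωT=2.177204, cosh=4.467481, sinh=4.354123; start (x,ẋ)=(-0.073100, 0.018300) → end (x,ẋ)=(0.372966, 2.077077)
phase 2: p=0.2577, T=0.375, ωT=1.402837, cosh=2.156311, sinh=1.910412; start (x,ẋ)=(0.372966, 2.077077) → end (x,ẋ)=(1.566977, 5.302591)

1 0.5820 0.3730 2.0771
2 0.9570 1.5670 5.3026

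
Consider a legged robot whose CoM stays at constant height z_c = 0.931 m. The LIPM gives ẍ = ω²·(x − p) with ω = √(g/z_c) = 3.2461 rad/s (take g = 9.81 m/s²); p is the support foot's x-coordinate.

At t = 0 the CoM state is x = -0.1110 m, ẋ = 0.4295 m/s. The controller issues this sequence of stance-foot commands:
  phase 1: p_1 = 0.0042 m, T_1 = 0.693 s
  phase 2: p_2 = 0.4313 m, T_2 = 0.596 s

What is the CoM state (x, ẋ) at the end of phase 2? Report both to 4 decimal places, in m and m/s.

x = -0.5179, ẋ = -2.8688

phase 1: p=0.0042, T=0.693, ωT=2.249547, cosh=4.794444, sinh=4.688997; start (x,ẋ)=(-0.111000, 0.429500) → end (x,ẋ)=(0.072294, 0.305760)
phase 2: p=0.4313, T=0.596, ωT=1.934676, cosh=3.533135, sinh=3.388664; start (x,ẋ)=(0.072294, 0.305760) → end (x,ẋ)=(-0.517930, -2.868759)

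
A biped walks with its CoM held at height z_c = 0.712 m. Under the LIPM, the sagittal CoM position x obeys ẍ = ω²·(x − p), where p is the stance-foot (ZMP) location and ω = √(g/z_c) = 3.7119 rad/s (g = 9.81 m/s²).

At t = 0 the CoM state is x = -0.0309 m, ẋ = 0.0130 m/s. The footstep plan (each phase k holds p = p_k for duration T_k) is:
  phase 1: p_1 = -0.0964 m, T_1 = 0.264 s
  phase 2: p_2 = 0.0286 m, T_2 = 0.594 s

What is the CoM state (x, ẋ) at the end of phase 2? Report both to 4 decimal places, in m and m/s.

x = 0.2898, ẋ = 1.0112

phase 1: p=-0.0964, T=0.264, ωT=0.979942, cosh=1.519817, sinh=1.144484; start (x,ẋ)=(-0.030900, 0.013000) → end (x,ẋ)=(0.007156, 0.298015)
phase 2: p=0.0286, T=0.594, ωT=2.204869, cosh=4.589662, sinh=4.479397; start (x,ẋ)=(0.007156, 0.298015) → end (x,ẋ)=(0.289816, 1.011243)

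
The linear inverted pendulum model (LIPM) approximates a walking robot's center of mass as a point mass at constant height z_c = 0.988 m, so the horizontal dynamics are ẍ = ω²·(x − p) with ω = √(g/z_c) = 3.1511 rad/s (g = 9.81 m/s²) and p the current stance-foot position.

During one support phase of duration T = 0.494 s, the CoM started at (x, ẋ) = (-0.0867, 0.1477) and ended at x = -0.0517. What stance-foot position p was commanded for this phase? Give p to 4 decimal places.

ωT = 3.1511·0.494 = 1.556643; cosh(ωT) = 2.476859, sinh(ωT) = 2.266016
x(T) = p + (x₀−p)·cosh(ωT) + (ẋ₀/ω)·sinh(ωT) ⇒ p·(1 − cosh) = x(T) − x₀·cosh − (ẋ₀/ω)·sinh
numerator   = -0.0517 − (-0.0867)·2.476859 − (0.1477/3.1511)·2.266016 = 0.056830
denominator = 1 − 2.476859 = -1.476859
p = 0.056830 / -1.476859 = -0.0385

p = -0.0385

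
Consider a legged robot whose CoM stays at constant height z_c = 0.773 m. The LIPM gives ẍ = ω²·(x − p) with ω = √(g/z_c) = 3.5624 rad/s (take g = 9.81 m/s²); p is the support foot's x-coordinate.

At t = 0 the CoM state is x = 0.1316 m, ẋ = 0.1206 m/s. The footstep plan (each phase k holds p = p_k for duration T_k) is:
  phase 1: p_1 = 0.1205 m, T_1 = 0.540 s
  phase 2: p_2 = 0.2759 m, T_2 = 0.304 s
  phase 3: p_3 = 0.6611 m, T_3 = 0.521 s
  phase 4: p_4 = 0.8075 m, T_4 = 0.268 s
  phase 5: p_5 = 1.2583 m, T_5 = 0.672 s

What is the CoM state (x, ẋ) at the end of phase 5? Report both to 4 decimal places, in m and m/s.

x = 2.5807, ẋ = 4.8842

phase 1: p=0.1205, T=0.540, ωT=1.923696, cosh=3.496141, sinh=3.350075; start (x,ẋ)=(0.131600, 0.120600) → end (x,ẋ)=(0.272719, 0.554105)
phase 2: p=0.2759, T=0.304, ωT=1.082970, cosh=1.646013, sinh=1.307424; start (x,ẋ)=(0.272719, 0.554105) → end (x,ẋ)=(0.474025, 0.897250)
phase 3: p=0.6611, T=0.521, ωT=1.856010, cosh=3.277227, sinh=3.120932; start (x,ẋ)=(0.474025, 0.897250) → end (x,ẋ)=(0.834070, 0.860586)
phase 4: p=0.8075, T=0.268, ωT=0.954723, cosh=1.491435, sinh=1.106516; start (x,ẋ)=(0.834070, 0.860586) → end (x,ẋ)=(1.114434, 1.388244)
phase 5: p=1.2583, T=0.672, ωT=2.393933, cosh=5.523885, sinh=5.432615; start (x,ẋ)=(1.114434, 1.388244) → end (x,ẋ)=(2.580657, 4.884246)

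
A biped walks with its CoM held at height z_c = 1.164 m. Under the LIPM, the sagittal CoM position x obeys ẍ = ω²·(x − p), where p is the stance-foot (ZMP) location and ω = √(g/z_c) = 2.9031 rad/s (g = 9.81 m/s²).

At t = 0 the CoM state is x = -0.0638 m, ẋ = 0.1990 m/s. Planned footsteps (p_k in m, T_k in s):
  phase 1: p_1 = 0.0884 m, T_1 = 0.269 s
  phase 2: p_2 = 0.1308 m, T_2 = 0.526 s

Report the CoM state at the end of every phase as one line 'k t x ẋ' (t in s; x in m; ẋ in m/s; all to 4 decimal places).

phase 1: p=0.0884, T=0.269, ωT=0.780934, cosh=1.320744, sinh=0.862766; start (x,ẋ)=(-0.063800, 0.199000) → end (x,ẋ)=(-0.053477, -0.118387)
phase 2: p=0.1308, T=0.526, ωT=1.527031, cosh=2.410832, sinh=2.193652; start (x,ẋ)=(-0.053477, -0.118387) → end (x,ẋ)=(-0.402916, -1.458958)

1 0.2690 -0.0535 -0.1184
2 0.7950 -0.4029 -1.4590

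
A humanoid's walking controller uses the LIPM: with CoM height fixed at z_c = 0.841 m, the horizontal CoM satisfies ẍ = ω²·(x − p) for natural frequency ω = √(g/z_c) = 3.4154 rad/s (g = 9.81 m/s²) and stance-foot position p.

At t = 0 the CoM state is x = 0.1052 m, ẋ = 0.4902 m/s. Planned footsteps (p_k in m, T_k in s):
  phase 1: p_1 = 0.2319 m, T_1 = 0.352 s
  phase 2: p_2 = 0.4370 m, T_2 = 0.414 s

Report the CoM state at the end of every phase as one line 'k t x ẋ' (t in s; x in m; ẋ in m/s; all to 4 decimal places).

phase 1: p=0.2319, T=0.352, ωT=1.202221, cosh=1.814012, sinh=1.513486; start (x,ẋ)=(0.105200, 0.490200) → end (x,ẋ)=(0.219290, 0.234296)
phase 2: p=0.4370, T=0.414, ωT=1.413976, cosh=2.177723, sinh=1.934549; start (x,ẋ)=(0.219290, 0.234296) → end (x,ẋ)=(0.095597, -0.928235)

1 0.3520 0.2193 0.2343
2 0.7660 0.0956 -0.9282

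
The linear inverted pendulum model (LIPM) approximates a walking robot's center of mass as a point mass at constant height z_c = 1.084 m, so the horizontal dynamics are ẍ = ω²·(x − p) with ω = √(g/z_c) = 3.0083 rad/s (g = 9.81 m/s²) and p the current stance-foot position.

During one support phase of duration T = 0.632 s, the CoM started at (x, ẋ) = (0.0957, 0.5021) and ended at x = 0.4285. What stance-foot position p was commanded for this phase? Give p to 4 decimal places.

p = 0.1838

ωT = 3.0083·0.632 = 1.901246; cosh(ωT) = 3.421805, sinh(ωT) = 3.272423
x(T) = p + (x₀−p)·cosh(ωT) + (ẋ₀/ω)·sinh(ωT) ⇒ p·(1 − cosh) = x(T) − x₀·cosh − (ẋ₀/ω)·sinh
numerator   = 0.4285 − (0.0957)·3.421805 − (0.5021/3.0083)·3.272423 = -0.445150
denominator = 1 − 3.421805 = -2.421805
p = -0.445150 / -2.421805 = 0.1838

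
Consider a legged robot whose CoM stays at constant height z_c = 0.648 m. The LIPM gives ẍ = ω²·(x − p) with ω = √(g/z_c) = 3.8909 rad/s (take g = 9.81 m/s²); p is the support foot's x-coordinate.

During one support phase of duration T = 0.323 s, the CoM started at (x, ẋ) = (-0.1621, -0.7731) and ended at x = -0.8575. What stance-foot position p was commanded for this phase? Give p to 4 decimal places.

ωT = 3.8909·0.323 = 1.256761; cosh(ωT) = 1.899297, sinh(ωT) = 1.614723
x(T) = p + (x₀−p)·cosh(ωT) + (ẋ₀/ω)·sinh(ωT) ⇒ p·(1 − cosh) = x(T) − x₀·cosh − (ẋ₀/ω)·sinh
numerator   = -0.8575 − (-0.1621)·1.899297 − (-0.7731/3.8909)·1.614723 = -0.228788
denominator = 1 − 1.899297 = -0.899297
p = -0.228788 / -0.899297 = 0.2544

p = 0.2544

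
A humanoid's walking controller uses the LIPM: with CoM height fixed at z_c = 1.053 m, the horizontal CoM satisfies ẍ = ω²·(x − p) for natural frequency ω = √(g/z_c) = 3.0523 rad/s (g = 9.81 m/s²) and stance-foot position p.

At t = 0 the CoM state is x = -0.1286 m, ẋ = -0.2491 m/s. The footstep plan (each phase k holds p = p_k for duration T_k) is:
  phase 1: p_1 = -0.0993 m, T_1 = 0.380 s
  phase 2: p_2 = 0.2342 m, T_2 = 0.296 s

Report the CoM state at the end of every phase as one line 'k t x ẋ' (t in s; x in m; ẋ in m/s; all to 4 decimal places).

phase 1: p=-0.0993, T=0.380, ωT=1.159874, cosh=1.751529, sinh=1.438003; start (x,ẋ)=(-0.128600, -0.249100) → end (x,ẋ)=(-0.267976, -0.564910)
phase 2: p=0.2342, T=0.296, ωT=0.903481, cosh=1.436668, sinh=1.031511; start (x,ẋ)=(-0.267976, -0.564910) → end (x,ẋ)=(-0.678169, -2.392680)

1 0.3800 -0.2680 -0.5649
2 0.6760 -0.6782 -2.3927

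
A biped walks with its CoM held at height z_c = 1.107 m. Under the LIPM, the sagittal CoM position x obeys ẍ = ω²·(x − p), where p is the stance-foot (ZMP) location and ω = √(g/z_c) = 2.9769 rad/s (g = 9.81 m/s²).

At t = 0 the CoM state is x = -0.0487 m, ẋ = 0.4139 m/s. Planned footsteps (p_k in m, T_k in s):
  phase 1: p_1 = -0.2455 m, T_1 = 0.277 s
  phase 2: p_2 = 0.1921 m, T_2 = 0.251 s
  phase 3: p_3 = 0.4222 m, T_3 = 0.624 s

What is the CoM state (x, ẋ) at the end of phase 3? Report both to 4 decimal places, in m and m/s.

phase 1: p=-0.2455, T=0.277, ωT=0.824601, cosh=1.359690, sinh=0.921281; start (x,ẋ)=(-0.048700, 0.413900) → end (x,ẋ)=(0.150179, 1.102512)
phase 2: p=0.1921, T=0.251, ωT=0.747202, cosh=1.292387, sinh=0.818697; start (x,ẋ)=(0.150179, 1.102512) → end (x,ẋ)=(0.441132, 1.322704)
phase 3: p=0.4222, T=0.624, ωT=1.857586, cosh=3.282147, sinh=3.126099; start (x,ẋ)=(0.441132, 1.322704) → end (x,ẋ)=(1.873333, 4.517489)

x = 1.8733, ẋ = 4.5175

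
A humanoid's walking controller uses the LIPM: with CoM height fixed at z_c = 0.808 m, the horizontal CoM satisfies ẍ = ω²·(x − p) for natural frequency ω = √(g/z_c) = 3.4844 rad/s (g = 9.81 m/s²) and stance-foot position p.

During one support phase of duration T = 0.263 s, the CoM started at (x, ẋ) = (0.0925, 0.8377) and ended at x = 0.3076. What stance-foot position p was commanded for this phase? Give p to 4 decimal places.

p = 0.1755

ωT = 3.4844·0.263 = 0.916397; cosh(ωT) = 1.450112, sinh(ωT) = 1.050154
x(T) = p + (x₀−p)·cosh(ωT) + (ẋ₀/ω)·sinh(ωT) ⇒ p·(1 − cosh) = x(T) − x₀·cosh − (ẋ₀/ω)·sinh
numerator   = 0.3076 − (0.0925)·1.450112 − (0.8377/3.4844)·1.050154 = -0.079008
denominator = 1 − 1.450112 = -0.450112
p = -0.079008 / -0.450112 = 0.1755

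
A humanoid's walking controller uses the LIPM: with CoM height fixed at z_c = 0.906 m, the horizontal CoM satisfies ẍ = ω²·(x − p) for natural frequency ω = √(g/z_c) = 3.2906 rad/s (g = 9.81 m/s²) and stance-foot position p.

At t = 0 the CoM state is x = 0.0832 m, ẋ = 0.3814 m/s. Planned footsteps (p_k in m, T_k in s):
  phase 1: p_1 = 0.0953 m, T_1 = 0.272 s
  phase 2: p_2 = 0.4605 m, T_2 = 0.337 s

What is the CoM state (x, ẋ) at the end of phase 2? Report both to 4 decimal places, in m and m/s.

x = 0.2232, ẋ = -0.3277

phase 1: p=0.0953, T=0.272, ωT=0.895043, cosh=1.428016, sinh=1.019426; start (x,ẋ)=(0.083200, 0.381400) → end (x,ẋ)=(0.196178, 0.504055)
phase 2: p=0.4605, T=0.337, ωT=1.108932, cosh=1.680516, sinh=1.350604; start (x,ẋ)=(0.196178, 0.504055) → end (x,ẋ)=(0.223190, -0.327651)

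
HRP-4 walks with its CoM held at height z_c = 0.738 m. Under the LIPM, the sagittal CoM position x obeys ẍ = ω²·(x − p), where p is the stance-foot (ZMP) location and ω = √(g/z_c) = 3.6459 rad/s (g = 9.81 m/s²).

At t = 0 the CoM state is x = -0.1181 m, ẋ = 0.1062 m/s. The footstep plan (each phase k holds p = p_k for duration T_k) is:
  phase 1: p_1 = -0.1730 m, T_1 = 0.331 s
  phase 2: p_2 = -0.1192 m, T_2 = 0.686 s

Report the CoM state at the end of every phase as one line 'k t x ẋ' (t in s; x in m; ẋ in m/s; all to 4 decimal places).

phase 1: p=-0.1730, T=0.331, ωT=1.206793, cosh=1.820951, sinh=1.521796; start (x,ẋ)=(-0.118100, 0.106200) → end (x,ẋ)=(-0.028702, 0.497988)
phase 2: p=-0.1192, T=0.686, ωT=2.501087, cosh=6.138872, sinh=6.056876; start (x,ẋ)=(-0.028702, 0.497988) → end (x,ẋ)=(1.263655, 5.055528)

1 0.3310 -0.0287 0.4980
2 1.0170 1.2637 5.0555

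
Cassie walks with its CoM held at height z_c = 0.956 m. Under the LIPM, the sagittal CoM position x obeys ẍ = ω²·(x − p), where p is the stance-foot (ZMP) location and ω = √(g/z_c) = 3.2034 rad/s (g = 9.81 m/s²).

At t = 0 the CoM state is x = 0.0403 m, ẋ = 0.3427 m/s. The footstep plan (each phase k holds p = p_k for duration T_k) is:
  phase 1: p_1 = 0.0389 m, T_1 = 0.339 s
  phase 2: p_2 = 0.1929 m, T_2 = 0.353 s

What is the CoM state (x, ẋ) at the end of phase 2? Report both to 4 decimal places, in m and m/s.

phase 1: p=0.0389, T=0.339, ωT=1.085953, cosh=1.649920, sinh=1.312340; start (x,ẋ)=(0.040300, 0.342700) → end (x,ẋ)=(0.181604, 0.571313)
phase 2: p=0.1929, T=0.353, ωT=1.130800, cosh=1.710455, sinh=1.387680; start (x,ẋ)=(0.181604, 0.571313) → end (x,ẋ)=(0.421066, 0.926992)

x = 0.4211, ẋ = 0.9270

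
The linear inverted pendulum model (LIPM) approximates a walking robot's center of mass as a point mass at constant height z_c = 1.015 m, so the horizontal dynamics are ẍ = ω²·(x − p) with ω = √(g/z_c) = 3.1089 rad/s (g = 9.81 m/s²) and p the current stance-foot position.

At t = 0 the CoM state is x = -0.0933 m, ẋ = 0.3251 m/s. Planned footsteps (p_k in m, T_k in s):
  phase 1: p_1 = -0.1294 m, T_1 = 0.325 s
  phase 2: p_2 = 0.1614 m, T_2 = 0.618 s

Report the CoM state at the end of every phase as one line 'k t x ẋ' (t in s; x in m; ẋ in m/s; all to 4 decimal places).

phase 1: p=-0.1294, T=0.325, ωT=1.010393, cosh=1.555377, sinh=1.191301; start (x,ẋ)=(-0.093300, 0.325100) → end (x,ẋ)=(0.051324, 0.639355)
phase 2: p=0.1614, T=0.618, ωT=1.921300, cosh=3.488125, sinh=3.341708; start (x,ẋ)=(0.051324, 0.639355) → end (x,ẋ)=(0.464675, 1.086569)

1 0.3250 0.0513 0.6394
2 0.9430 0.4647 1.0866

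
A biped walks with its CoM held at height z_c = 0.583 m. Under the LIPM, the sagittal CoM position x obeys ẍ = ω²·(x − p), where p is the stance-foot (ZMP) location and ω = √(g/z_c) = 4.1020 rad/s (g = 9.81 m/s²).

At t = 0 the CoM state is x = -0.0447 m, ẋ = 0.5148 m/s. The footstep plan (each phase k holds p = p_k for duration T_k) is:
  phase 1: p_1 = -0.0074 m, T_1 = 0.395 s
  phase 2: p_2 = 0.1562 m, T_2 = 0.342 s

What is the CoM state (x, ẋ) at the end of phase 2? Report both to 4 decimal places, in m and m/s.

x = 0.7060, ẋ = 2.4527

phase 1: p=-0.0074, T=0.395, ωT=1.620290, cosh=2.626199, sinh=2.428357; start (x,ẋ)=(-0.044700, 0.514800) → end (x,ẋ)=(0.199401, 0.980417)
phase 2: p=0.1562, T=0.342, ωT=1.402884, cosh=2.156399, sinh=1.910513; start (x,ẋ)=(0.199401, 0.980417) → end (x,ẋ)=(0.705989, 2.452734)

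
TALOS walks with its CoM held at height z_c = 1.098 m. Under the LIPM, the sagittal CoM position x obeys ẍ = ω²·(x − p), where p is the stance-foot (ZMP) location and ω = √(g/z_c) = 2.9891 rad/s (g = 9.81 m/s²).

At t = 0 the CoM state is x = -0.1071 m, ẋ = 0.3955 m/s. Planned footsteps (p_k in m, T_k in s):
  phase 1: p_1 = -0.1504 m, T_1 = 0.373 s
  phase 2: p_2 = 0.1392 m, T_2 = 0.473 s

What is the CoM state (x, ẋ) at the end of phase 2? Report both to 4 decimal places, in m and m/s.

phase 1: p=-0.1504, T=0.373, ωT=1.114934, cosh=1.688652, sinh=1.360716; start (x,ẋ)=(-0.107100, 0.395500) → end (x,ẋ)=(0.102760, 0.843977)
phase 2: p=0.1392, T=0.473, ωT=1.413844, cosh=2.177469, sinh=1.934263; start (x,ẋ)=(0.102760, 0.843977) → end (x,ẋ)=(0.605996, 1.627051)

x = 0.6060, ẋ = 1.6271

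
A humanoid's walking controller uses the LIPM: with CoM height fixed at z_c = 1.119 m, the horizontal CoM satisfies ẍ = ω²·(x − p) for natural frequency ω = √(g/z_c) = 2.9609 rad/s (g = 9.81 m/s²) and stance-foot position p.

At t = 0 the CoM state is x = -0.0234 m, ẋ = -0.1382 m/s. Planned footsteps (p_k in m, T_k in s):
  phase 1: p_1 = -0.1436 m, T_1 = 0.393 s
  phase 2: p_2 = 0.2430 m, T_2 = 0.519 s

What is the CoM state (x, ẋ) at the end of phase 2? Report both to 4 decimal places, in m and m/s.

x = -0.1445, ẋ = -0.9342

phase 1: p=-0.1436, T=0.393, ωT=1.163634, cosh=1.756947, sinh=1.444598; start (x,ẋ)=(-0.023400, -0.138200) → end (x,ẋ)=(0.000158, 0.271323)
phase 2: p=0.2430, T=0.519, ωT=1.536707, cosh=2.432172, sinh=2.217084; start (x,ẋ)=(0.000158, 0.271323) → end (x,ẋ)=(-0.144469, -0.934245)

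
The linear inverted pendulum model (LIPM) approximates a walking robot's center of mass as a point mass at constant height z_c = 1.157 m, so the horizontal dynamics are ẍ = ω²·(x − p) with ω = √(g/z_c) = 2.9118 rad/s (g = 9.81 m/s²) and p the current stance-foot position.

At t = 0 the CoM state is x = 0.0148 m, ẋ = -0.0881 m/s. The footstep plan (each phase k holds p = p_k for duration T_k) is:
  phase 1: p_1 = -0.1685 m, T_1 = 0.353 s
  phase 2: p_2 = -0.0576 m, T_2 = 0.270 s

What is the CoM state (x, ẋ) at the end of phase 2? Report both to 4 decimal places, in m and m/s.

x = 0.2823, ẋ = 1.0355

phase 1: p=-0.1685, T=0.353, ωT=1.027865, cosh=1.576431, sinh=1.218662; start (x,ẋ)=(0.014800, -0.088100) → end (x,ẋ)=(0.083588, 0.511556)
phase 2: p=-0.0576, T=0.270, ωT=0.786186, cosh=1.325294, sinh=0.869715; start (x,ẋ)=(0.083588, 0.511556) → end (x,ẋ)=(0.282310, 1.035511)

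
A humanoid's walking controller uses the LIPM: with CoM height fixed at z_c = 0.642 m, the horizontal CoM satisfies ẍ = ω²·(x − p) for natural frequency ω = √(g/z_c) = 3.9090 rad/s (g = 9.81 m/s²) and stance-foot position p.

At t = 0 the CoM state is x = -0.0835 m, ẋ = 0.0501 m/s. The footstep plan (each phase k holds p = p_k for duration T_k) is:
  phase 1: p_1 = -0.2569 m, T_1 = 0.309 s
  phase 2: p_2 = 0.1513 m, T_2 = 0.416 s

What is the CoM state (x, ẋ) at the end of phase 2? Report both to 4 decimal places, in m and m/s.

x = 0.6623, ẋ = 2.2745

phase 1: p=-0.2569, T=0.309, ωT=1.207881, cosh=1.822608, sinh=1.523778; start (x,ẋ)=(-0.083500, 0.050100) → end (x,ẋ)=(0.078670, 1.124161)
phase 2: p=0.1513, T=0.416, ωT=1.626144, cosh=2.640459, sinh=2.443773; start (x,ẋ)=(0.078670, 1.124161) → end (x,ẋ)=(0.662310, 2.274486)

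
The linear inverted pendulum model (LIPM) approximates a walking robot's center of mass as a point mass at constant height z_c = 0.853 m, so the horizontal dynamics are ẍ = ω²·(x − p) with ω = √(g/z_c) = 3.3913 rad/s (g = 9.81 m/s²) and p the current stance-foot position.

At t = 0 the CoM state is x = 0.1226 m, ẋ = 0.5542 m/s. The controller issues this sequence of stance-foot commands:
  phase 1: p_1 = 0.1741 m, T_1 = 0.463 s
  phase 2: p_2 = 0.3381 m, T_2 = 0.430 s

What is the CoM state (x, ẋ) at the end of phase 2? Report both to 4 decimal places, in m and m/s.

phase 1: p=0.1741, T=0.463, ωT=1.570172, cosh=2.507742, sinh=2.299733; start (x,ẋ)=(0.122600, 0.554200) → end (x,ẋ)=(0.420769, 0.988138)
phase 2: p=0.3381, T=0.430, ωT=1.458259, cosh=2.265555, sinh=2.032914; start (x,ẋ)=(0.420769, 0.988138) → end (x,ẋ)=(1.117731, 2.808622)

x = 1.1177, ẋ = 2.8086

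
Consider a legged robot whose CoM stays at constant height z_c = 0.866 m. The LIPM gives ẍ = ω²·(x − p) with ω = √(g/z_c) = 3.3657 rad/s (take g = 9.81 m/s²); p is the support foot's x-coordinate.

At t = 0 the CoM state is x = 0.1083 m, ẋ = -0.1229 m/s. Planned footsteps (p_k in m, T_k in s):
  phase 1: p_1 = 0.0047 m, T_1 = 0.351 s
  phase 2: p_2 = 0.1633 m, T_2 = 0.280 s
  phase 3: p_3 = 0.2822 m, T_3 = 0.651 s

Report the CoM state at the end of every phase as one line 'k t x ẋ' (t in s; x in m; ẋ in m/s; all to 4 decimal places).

phase 1: p=0.0047, T=0.351, ωT=1.181361, cosh=1.782833, sinh=1.475972; start (x,ẋ)=(0.108300, -0.122900) → end (x,ẋ)=(0.135506, 0.295541)
phase 2: p=0.1633, T=0.280, ωT=0.942396, cosh=1.477908, sinh=1.088215; start (x,ẋ)=(0.135506, 0.295541) → end (x,ẋ)=(0.217779, 0.334984)
phase 3: p=0.2822, T=0.651, ωT=2.191071, cosh=4.528291, sinh=4.416494; start (x,ẋ)=(0.217779, 0.334984) → end (x,ẋ)=(0.430049, 0.559305)

1 0.3510 0.1355 0.2955
2 0.6310 0.2178 0.3350
3 1.2820 0.4300 0.5593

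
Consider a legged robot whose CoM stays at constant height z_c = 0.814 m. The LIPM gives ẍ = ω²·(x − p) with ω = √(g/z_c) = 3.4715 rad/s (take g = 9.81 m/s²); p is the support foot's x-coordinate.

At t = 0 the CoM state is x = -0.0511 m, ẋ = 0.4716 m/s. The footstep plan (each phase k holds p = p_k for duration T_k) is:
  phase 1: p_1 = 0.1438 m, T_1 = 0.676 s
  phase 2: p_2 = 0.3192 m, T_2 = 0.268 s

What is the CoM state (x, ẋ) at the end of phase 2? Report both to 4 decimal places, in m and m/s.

phase 1: p=0.1438, T=0.676, ωT=2.346734, cosh=5.273530, sinh=5.177849; start (x,ẋ)=(-0.051100, 0.471600) → end (x,ẋ)=(-0.180605, -1.016312)
phase 2: p=0.3192, T=0.268, ωT=0.930362, cosh=1.464919, sinh=1.070508; start (x,ẋ)=(-0.180605, -1.016312) → end (x,ẋ)=(-0.726374, -3.346224)

x = -0.7264, ẋ = -3.3462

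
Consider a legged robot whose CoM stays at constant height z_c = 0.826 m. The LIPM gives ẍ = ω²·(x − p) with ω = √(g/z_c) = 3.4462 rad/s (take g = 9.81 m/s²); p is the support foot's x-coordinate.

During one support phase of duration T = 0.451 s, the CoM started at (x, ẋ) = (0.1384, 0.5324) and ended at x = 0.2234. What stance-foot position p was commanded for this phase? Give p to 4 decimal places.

ωT = 3.4462·0.451 = 1.554236; cosh(ωT) = 2.471411, sinh(ωT) = 2.260060
x(T) = p + (x₀−p)·cosh(ωT) + (ẋ₀/ω)·sinh(ωT) ⇒ p·(1 − cosh) = x(T) − x₀·cosh − (ẋ₀/ω)·sinh
numerator   = 0.2234 − (0.1384)·2.471411 − (0.5324/3.4462)·2.260060 = -0.467798
denominator = 1 − 2.471411 = -1.471411
p = -0.467798 / -1.471411 = 0.3179

p = 0.3179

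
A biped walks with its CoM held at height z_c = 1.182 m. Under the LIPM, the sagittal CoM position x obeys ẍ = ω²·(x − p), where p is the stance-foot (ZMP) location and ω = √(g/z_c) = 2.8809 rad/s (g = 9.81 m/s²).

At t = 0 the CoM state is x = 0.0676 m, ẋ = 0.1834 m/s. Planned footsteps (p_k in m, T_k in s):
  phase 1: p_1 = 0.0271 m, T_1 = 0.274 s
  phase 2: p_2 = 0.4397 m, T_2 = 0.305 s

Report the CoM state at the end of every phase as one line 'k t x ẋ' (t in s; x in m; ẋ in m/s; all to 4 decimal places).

phase 1: p=0.0271, T=0.274, ωT=0.789367, cosh=1.328067, sinh=0.873934; start (x,ẋ)=(0.067600, 0.183400) → end (x,ẋ)=(0.136522, 0.345535)
phase 2: p=0.4397, T=0.305, ωT=0.878675, cosh=1.411520, sinh=0.996187; start (x,ẋ)=(0.136522, 0.345535) → end (x,ẋ)=(0.131241, -0.382365)

1 0.2740 0.1365 0.3455
2 0.5790 0.1312 -0.3824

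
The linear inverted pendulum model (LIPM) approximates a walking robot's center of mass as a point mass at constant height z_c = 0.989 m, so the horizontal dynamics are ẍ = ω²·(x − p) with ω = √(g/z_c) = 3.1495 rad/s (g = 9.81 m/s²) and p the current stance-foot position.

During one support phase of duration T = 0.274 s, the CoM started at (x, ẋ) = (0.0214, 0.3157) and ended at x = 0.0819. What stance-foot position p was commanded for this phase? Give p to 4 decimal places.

ωT = 3.1495·0.274 = 0.862963; cosh(ωT) = 1.396042, sinh(ωT) = 0.974132
x(T) = p + (x₀−p)·cosh(ωT) + (ẋ₀/ω)·sinh(ωT) ⇒ p·(1 − cosh) = x(T) − x₀·cosh − (ẋ₀/ω)·sinh
numerator   = 0.0819 − (0.0214)·1.396042 − (0.3157/3.1495)·0.974132 = -0.045620
denominator = 1 − 1.396042 = -0.396042
p = -0.045620 / -0.396042 = 0.1152

p = 0.1152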